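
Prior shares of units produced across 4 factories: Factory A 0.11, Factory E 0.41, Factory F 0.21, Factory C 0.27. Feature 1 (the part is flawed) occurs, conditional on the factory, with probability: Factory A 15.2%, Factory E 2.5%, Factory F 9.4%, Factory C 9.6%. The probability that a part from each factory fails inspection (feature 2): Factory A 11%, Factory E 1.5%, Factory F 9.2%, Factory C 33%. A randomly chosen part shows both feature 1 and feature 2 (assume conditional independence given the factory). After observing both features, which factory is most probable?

Factory C

Compute prior × likelihood for every hypothesis:
  Factory A: 0.11 × 0.152 × 0.11 = 0.0018392
  Factory E: 0.41 × 0.025 × 0.015 = 0.00015375
  Factory F: 0.21 × 0.094 × 0.092 = 0.00181608
  Factory C: 0.27 × 0.096 × 0.33 = 0.0085536
Total = 0.01236263.
Largest term belongs to Factory C, so Factory C is most probable.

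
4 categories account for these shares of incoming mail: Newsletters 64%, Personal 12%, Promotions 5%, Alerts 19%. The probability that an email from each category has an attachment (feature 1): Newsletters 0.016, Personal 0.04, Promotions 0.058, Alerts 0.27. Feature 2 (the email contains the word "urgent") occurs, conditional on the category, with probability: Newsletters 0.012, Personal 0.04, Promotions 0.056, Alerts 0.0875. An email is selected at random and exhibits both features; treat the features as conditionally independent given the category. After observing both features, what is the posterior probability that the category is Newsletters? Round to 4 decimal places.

Prior × likelihood for each hypothesis:
  Newsletters: 0.64 × 0.016 × 0.012 = 0.00012288
  Personal: 0.12 × 0.04 × 0.04 = 0.000192
  Promotions: 0.05 × 0.058 × 0.056 = 0.0001624
  Alerts: 0.19 × 0.27 × 0.0875 = 0.00448875
Total = 0.00496603.
P(Newsletters | evidence) = 0.00012288 / 0.00496603 ≈ 0.0247.

0.0247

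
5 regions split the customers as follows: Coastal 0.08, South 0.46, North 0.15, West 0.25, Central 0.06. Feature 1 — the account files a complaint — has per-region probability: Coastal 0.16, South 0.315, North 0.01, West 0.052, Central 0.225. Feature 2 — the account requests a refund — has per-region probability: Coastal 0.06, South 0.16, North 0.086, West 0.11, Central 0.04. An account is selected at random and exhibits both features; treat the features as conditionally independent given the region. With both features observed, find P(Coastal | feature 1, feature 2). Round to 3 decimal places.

Unnormalized posteriors (prior × likelihood):
  Coastal: 0.08 × 0.16 × 0.06 = 0.000768
  South: 0.46 × 0.315 × 0.16 = 0.023184
  North: 0.15 × 0.01 × 0.086 = 0.000129
  West: 0.25 × 0.052 × 0.11 = 0.00143
  Central: 0.06 × 0.225 × 0.04 = 0.00054
Total = 0.026051.
P(Coastal | evidence) = 0.000768 / 0.026051 ≈ 0.029.

0.029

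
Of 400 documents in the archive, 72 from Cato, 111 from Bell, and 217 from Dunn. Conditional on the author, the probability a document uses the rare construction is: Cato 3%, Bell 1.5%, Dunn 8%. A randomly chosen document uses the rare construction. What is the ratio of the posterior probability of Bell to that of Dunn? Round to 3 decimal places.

Prior × likelihood for each hypothesis:
  Cato: 0.18 × 0.03 = 0.0054
  Bell: 0.2775 × 0.015 = 0.0041625
  Dunn: 0.5425 × 0.08 = 0.0434
Normalizing constant = 0.0529625.
The ratio is 0.0041625 / 0.0434 (the normalizer cancels) = 0.096.

0.096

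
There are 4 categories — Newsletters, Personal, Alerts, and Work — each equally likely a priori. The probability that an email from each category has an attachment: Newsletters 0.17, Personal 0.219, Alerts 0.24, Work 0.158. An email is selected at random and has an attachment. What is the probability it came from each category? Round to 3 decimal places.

Newsletters 0.216, Personal 0.278, Alerts 0.305, Work 0.201

With a uniform prior (1/4 each), posterior ∝ likelihood:
  Newsletters: 0.17
  Personal: 0.219
  Alerts: 0.24
  Work: 0.158
Sum = 0.787.
P(Newsletters | attachment) = 0.17/0.787 ≈ 0.216
P(Personal | attachment) = 0.219/0.787 ≈ 0.278
P(Alerts | attachment) = 0.24/0.787 ≈ 0.305
P(Work | attachment) = 0.158/0.787 ≈ 0.201
(Check: 0.216+0.278+0.305+0.201 = 1.000.)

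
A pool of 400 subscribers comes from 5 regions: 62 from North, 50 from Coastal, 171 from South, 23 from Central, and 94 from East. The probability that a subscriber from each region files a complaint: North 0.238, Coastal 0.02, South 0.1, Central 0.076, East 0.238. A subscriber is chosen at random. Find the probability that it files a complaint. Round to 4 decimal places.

0.1424

By Bayes' rule, posterior ∝ prior × likelihood:
  North: 0.155 × 0.238 = 0.03689
  Coastal: 0.125 × 0.02 = 0.0025
  South: 0.4275 × 0.1 = 0.04275
  Central: 0.0575 × 0.076 = 0.00437
  East: 0.235 × 0.238 = 0.05593
P(complaint) = 0.03689 + 0.0025 + 0.04275 + 0.00437 + 0.05593 = 0.14244 → 0.1424.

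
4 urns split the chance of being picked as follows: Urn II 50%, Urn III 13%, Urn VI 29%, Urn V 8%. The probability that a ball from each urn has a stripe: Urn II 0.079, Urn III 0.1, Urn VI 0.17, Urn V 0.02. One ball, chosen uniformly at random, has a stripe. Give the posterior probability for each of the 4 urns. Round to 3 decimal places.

Prior × likelihood for each hypothesis:
  Urn II: 0.5 × 0.079 = 0.0395
  Urn III: 0.13 × 0.1 = 0.013
  Urn VI: 0.29 × 0.17 = 0.0493
  Urn V: 0.08 × 0.02 = 0.0016
Total = 0.1034.
P(Urn II | striped) = 0.0395/0.1034 ≈ 0.382
P(Urn III | striped) = 0.013/0.1034 ≈ 0.126
P(Urn VI | striped) = 0.0493/0.1034 ≈ 0.477
P(Urn V | striped) = 0.0016/0.1034 ≈ 0.015

Urn II 0.382, Urn III 0.126, Urn VI 0.477, Urn V 0.015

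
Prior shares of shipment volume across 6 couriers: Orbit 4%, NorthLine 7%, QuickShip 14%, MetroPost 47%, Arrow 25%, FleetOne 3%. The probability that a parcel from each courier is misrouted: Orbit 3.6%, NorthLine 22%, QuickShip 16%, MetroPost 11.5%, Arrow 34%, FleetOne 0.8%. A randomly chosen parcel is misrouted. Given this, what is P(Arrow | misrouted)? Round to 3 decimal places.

0.476

Prior × likelihood for each hypothesis:
  Orbit: 0.04 × 0.036 = 0.00144
  NorthLine: 0.07 × 0.22 = 0.0154
  QuickShip: 0.14 × 0.16 = 0.0224
  MetroPost: 0.47 × 0.115 = 0.05405
  Arrow: 0.25 × 0.34 = 0.085
  FleetOne: 0.03 × 0.008 = 0.00024
Normalizing constant = 0.17853.
P(Arrow | evidence) = 0.085 / 0.17853 ≈ 0.476.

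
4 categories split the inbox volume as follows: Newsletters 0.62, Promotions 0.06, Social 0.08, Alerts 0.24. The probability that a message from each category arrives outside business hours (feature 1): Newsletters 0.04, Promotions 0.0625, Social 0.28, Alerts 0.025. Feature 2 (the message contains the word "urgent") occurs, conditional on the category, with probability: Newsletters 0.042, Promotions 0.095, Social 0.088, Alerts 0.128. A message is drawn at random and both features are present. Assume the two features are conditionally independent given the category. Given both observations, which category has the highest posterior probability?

Compute prior × likelihood for every hypothesis:
  Newsletters: 0.62 × 0.04 × 0.042 = 0.0010416
  Promotions: 0.06 × 0.0625 × 0.095 = 0.00035625
  Social: 0.08 × 0.28 × 0.088 = 0.0019712
  Alerts: 0.24 × 0.025 × 0.128 = 0.000768
Total = 0.00413705.
Largest term belongs to Social, so Social is most probable.

Social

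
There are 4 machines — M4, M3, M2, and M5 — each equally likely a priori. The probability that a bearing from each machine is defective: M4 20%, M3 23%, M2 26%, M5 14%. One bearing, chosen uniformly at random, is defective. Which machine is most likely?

M2

Since the prior is uniform, the posterior is proportional to the likelihood:
  M4: 0.2
  M3: 0.23
  M2: 0.26
  M5: 0.14
Normalizing constant = 0.83.
Largest term belongs to M2, so M2 is most probable.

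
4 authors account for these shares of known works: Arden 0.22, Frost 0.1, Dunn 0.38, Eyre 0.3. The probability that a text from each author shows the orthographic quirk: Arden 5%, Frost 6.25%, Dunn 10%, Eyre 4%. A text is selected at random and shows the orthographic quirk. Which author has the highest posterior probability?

Dunn

Prior × likelihood for each hypothesis:
  Arden: 0.22 × 0.05 = 0.011
  Frost: 0.1 × 0.0625 = 0.00625
  Dunn: 0.38 × 0.1 = 0.038
  Eyre: 0.3 × 0.04 = 0.012
Sum = 0.06725.
Largest term belongs to Dunn, so Dunn is most probable.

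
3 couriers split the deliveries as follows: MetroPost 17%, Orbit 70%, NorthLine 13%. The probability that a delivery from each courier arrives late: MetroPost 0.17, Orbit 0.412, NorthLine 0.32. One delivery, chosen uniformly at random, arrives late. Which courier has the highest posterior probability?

By Bayes' rule, posterior ∝ prior × likelihood:
  MetroPost: 0.17 × 0.17 = 0.0289
  Orbit: 0.7 × 0.412 = 0.2884
  NorthLine: 0.13 × 0.32 = 0.0416
Normalizing constant = 0.3589.
Largest term belongs to Orbit, so Orbit is most probable.

Orbit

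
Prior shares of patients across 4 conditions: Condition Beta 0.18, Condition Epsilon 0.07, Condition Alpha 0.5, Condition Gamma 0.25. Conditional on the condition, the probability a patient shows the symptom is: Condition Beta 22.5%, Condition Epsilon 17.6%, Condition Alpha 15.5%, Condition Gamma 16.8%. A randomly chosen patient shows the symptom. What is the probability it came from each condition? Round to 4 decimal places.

Condition Beta 0.2350, Condition Epsilon 0.0715, Condition Alpha 0.4497, Condition Gamma 0.2437

Compute prior × likelihood for every hypothesis:
  Condition Beta: 0.18 × 0.225 = 0.0405
  Condition Epsilon: 0.07 × 0.176 = 0.01232
  Condition Alpha: 0.5 × 0.155 = 0.0775
  Condition Gamma: 0.25 × 0.168 = 0.042
Sum = 0.17232.
P(Condition Beta | symptomatic) = 0.0405/0.17232 ≈ 0.2350
P(Condition Epsilon | symptomatic) = 0.01232/0.17232 ≈ 0.0715
P(Condition Alpha | symptomatic) = 0.0775/0.17232 ≈ 0.4497
P(Condition Gamma | symptomatic) = 0.042/0.17232 ≈ 0.2437
(Check: 0.2350+0.0715+0.4497+0.2437 = 0.9999.)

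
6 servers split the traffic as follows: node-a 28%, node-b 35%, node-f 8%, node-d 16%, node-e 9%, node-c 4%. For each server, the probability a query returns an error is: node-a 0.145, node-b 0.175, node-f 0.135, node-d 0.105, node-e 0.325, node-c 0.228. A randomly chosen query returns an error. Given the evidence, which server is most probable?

node-b

Unnormalized posteriors (prior × likelihood):
  node-a: 0.28 × 0.145 = 0.0406
  node-b: 0.35 × 0.175 = 0.06125
  node-f: 0.08 × 0.135 = 0.0108
  node-d: 0.16 × 0.105 = 0.0168
  node-e: 0.09 × 0.325 = 0.02925
  node-c: 0.04 × 0.228 = 0.00912
Total = 0.16782.
Largest term belongs to node-b, so node-b is most probable.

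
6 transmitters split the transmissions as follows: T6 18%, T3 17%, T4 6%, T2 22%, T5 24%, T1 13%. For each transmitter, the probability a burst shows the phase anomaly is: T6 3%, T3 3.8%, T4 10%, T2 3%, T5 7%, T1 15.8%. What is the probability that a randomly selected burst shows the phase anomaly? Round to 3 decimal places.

Prior × likelihood for each hypothesis:
  T6: 0.18 × 0.03 = 0.0054
  T3: 0.17 × 0.038 = 0.00646
  T4: 0.06 × 0.1 = 0.006
  T2: 0.22 × 0.03 = 0.0066
  T5: 0.24 × 0.07 = 0.0168
  T1: 0.13 × 0.158 = 0.02054
P(anomaly) = 0.0054 + 0.00646 + 0.006 + 0.0066 + 0.0168 + 0.02054 = 0.0618 → 0.062.

0.062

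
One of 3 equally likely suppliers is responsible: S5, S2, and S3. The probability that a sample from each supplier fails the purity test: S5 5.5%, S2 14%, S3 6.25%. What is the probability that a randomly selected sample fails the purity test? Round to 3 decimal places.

0.086

Since the prior is uniform, the posterior is proportional to the likelihood:
  S5: 0.055
  S2: 0.14
  S3: 0.0625
P(off-spec) = (1/3) × (0.055 + 0.14 + 0.0625) = 0.2575/3 ≈ 0.086.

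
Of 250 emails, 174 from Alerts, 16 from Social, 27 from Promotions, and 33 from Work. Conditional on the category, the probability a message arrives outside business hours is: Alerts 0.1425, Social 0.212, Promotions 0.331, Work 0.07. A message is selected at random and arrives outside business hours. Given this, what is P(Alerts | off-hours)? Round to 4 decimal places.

0.6288

Compute prior × likelihood for every hypothesis:
  Alerts: 0.696 × 0.1425 = 0.09918
  Social: 0.064 × 0.212 = 0.013568
  Promotions: 0.108 × 0.331 = 0.035748
  Work: 0.132 × 0.07 = 0.00924
Normalizing constant = 0.157736.
P(Alerts | evidence) = 0.09918 / 0.157736 ≈ 0.6288.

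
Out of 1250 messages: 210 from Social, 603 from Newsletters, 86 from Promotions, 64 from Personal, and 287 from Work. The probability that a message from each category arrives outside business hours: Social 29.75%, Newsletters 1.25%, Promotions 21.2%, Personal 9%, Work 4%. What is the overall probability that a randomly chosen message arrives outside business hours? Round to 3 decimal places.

Compute prior × likelihood for every hypothesis:
  Social: 0.168 × 0.2975 = 0.04998
  Newsletters: 0.4824 × 0.0125 = 0.00603
  Promotions: 0.0688 × 0.212 = 0.0145856
  Personal: 0.0512 × 0.09 = 0.004608
  Work: 0.2296 × 0.04 = 0.009184
P(off-hours) = 0.04998 + 0.00603 + 0.0145856 + 0.004608 + 0.009184 = 0.0843876 → 0.084.

0.084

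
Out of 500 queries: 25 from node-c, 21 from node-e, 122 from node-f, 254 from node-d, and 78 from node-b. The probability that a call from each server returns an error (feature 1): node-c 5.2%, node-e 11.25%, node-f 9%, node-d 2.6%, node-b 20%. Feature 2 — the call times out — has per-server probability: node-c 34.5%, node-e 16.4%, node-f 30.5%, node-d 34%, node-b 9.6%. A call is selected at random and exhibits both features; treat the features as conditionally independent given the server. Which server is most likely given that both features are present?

Unnormalized posteriors (prior × likelihood):
  node-c: 0.05 × 0.052 × 0.345 = 0.000897
  node-e: 0.042 × 0.1125 × 0.164 = 0.0007749
  node-f: 0.244 × 0.09 × 0.305 = 0.0066978
  node-d: 0.508 × 0.026 × 0.34 = 0.00449072
  node-b: 0.156 × 0.2 × 0.096 = 0.0029952
Normalizing constant = 0.01585562.
Largest term belongs to node-f, so node-f is most probable.

node-f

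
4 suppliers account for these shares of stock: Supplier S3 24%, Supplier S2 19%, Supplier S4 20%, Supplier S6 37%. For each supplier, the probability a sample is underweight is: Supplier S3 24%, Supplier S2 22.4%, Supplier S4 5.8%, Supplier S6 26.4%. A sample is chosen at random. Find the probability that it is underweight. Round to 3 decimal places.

Compute prior × likelihood for every hypothesis:
  Supplier S3: 0.24 × 0.24 = 0.0576
  Supplier S2: 0.19 × 0.224 = 0.04256
  Supplier S4: 0.2 × 0.058 = 0.0116
  Supplier S6: 0.37 × 0.264 = 0.09768
P(underweight) = 0.0576 + 0.04256 + 0.0116 + 0.09768 = 0.20944 → 0.209.

0.209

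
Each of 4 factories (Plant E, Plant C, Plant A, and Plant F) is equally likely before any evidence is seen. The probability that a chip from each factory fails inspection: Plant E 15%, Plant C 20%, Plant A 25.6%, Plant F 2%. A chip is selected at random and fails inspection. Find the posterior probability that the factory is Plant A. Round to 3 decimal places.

0.409

Since the prior is uniform, the posterior is proportional to the likelihood:
  Plant E: 0.15
  Plant C: 0.2
  Plant A: 0.256
  Plant F: 0.02
Normalizing constant = 0.626.
P(Plant A | evidence) = 0.256 / 0.626 ≈ 0.409.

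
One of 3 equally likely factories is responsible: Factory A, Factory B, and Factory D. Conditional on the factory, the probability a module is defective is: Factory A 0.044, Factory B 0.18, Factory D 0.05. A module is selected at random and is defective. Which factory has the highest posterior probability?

Factory B

Since the prior is uniform, the posterior is proportional to the likelihood:
  Factory A: 0.044
  Factory B: 0.18
  Factory D: 0.05
Sum = 0.274.
Largest term belongs to Factory B, so Factory B is most probable.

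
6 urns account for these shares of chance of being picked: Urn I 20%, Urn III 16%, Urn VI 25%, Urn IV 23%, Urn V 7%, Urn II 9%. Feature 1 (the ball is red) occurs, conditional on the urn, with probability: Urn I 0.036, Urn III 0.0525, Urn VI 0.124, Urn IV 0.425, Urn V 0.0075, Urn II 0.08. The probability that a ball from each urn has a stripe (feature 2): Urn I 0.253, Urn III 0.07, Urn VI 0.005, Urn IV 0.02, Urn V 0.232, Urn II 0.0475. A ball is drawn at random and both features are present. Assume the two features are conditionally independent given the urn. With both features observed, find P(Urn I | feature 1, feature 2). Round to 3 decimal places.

Unnormalized posteriors (prior × likelihood):
  Urn I: 0.2 × 0.036 × 0.253 = 0.0018216
  Urn III: 0.16 × 0.0525 × 0.07 = 0.000588
  Urn VI: 0.25 × 0.124 × 0.005 = 0.000155
  Urn IV: 0.23 × 0.425 × 0.02 = 0.001955
  Urn V: 0.07 × 0.0075 × 0.232 = 0.0001218
  Urn II: 0.09 × 0.08 × 0.0475 = 0.000342
Normalizing constant = 0.0049834.
P(Urn I | evidence) = 0.0018216 / 0.0049834 ≈ 0.366.

0.366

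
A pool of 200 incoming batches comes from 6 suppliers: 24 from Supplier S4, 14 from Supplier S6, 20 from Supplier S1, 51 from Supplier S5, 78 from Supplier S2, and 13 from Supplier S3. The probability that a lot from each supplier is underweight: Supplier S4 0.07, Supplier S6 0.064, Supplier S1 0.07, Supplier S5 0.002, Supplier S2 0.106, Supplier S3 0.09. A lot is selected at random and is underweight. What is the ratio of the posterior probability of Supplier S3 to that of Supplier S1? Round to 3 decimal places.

0.836

By Bayes' rule, posterior ∝ prior × likelihood:
  Supplier S4: 0.12 × 0.07 = 0.0084
  Supplier S6: 0.07 × 0.064 = 0.00448
  Supplier S1: 0.1 × 0.07 = 0.007
  Supplier S5: 0.255 × 0.002 = 0.00051
  Supplier S2: 0.39 × 0.106 = 0.04134
  Supplier S3: 0.065 × 0.09 = 0.00585
Sum = 0.06758.
The ratio is 0.00585 / 0.007 (the normalizer cancels) = 0.836.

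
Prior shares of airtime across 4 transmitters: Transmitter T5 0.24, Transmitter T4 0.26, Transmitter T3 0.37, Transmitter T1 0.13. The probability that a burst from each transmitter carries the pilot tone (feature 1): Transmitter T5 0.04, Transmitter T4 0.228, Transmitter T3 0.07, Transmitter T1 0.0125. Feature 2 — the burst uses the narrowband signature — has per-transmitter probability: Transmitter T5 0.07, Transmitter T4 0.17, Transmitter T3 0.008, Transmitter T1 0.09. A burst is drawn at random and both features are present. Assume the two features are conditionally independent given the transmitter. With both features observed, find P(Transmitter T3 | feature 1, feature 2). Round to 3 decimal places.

0.019

Compute prior × likelihood for every hypothesis:
  Transmitter T5: 0.24 × 0.04 × 0.07 = 0.000672
  Transmitter T4: 0.26 × 0.228 × 0.17 = 0.0100776
  Transmitter T3: 0.37 × 0.07 × 0.008 = 0.0002072
  Transmitter T1: 0.13 × 0.0125 × 0.09 = 0.00014625
Total = 0.01110305.
P(Transmitter T3 | evidence) = 0.0002072 / 0.01110305 ≈ 0.019.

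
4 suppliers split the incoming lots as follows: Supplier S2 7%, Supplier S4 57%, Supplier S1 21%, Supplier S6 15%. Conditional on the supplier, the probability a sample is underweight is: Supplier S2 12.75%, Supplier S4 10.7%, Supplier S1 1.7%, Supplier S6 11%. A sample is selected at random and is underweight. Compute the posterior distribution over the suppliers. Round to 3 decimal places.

Unnormalized posteriors (prior × likelihood):
  Supplier S2: 0.07 × 0.1275 = 0.008925
  Supplier S4: 0.57 × 0.107 = 0.06099
  Supplier S1: 0.21 × 0.017 = 0.00357
  Supplier S6: 0.15 × 0.11 = 0.0165
Sum = 0.089985.
P(Supplier S2 | underweight) = 0.008925/0.089985 ≈ 0.099
P(Supplier S4 | underweight) = 0.06099/0.089985 ≈ 0.678
P(Supplier S1 | underweight) = 0.00357/0.089985 ≈ 0.040
P(Supplier S6 | underweight) = 0.0165/0.089985 ≈ 0.183
(Check: 0.099+0.678+0.040+0.183 = 1.000.)

Supplier S2 0.099, Supplier S4 0.678, Supplier S1 0.040, Supplier S6 0.183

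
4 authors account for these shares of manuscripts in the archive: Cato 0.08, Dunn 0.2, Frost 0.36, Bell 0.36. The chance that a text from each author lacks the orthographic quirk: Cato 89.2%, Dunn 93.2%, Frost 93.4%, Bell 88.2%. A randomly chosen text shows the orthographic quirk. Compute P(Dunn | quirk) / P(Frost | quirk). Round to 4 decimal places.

0.5724

Taking complements, P(quirk | each) = Cato 0.108, Dunn 0.068, Frost 0.066, Bell 0.118.
By Bayes' rule, posterior ∝ prior × likelihood:
  Cato: 0.08 × 0.108 = 0.00864
  Dunn: 0.2 × 0.068 = 0.0136
  Frost: 0.36 × 0.066 = 0.02376
  Bell: 0.36 × 0.118 = 0.04248
Normalizing constant = 0.08848.
The ratio is 0.0136 / 0.02376 (the normalizer cancels) = 0.5724.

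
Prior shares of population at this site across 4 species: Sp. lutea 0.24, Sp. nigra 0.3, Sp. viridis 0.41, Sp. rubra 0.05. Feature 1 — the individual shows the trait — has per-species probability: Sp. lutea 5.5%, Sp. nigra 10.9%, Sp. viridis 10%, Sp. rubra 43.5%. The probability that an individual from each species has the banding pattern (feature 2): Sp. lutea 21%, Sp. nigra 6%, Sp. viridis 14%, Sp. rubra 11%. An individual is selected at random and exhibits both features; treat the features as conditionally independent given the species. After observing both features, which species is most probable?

By Bayes' rule, posterior ∝ prior × likelihood:
  Sp. lutea: 0.24 × 0.055 × 0.21 = 0.002772
  Sp. nigra: 0.3 × 0.109 × 0.06 = 0.001962
  Sp. viridis: 0.41 × 0.1 × 0.14 = 0.00574
  Sp. rubra: 0.05 × 0.435 × 0.11 = 0.0023925
Total = 0.0128665.
Largest term belongs to Sp. viridis, so Sp. viridis is most probable.

Sp. viridis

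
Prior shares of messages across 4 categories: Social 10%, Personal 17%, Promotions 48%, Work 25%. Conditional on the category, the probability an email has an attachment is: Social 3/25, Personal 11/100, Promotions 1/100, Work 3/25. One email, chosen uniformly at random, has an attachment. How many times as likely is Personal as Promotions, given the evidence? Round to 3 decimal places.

3.896

Prior × likelihood for each hypothesis:
  Social: 0.1 × 0.12 = 0.012
  Personal: 0.17 × 0.11 = 0.0187
  Promotions: 0.48 × 0.01 = 0.0048
  Work: 0.25 × 0.12 = 0.03
Total = 0.0655.
The ratio is 0.0187 / 0.0048 (the normalizer cancels) = 3.896.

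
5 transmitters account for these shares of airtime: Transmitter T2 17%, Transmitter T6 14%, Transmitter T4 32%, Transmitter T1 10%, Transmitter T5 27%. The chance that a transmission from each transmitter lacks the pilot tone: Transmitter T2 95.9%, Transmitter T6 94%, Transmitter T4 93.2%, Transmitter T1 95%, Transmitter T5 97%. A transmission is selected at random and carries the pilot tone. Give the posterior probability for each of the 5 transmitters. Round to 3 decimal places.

Taking complements, P(pilot | each) = Transmitter T2 0.041, Transmitter T6 0.06, Transmitter T4 0.068, Transmitter T1 0.05, Transmitter T5 0.03.
Prior × likelihood for each hypothesis:
  Transmitter T2: 0.17 × 0.041 = 0.00697
  Transmitter T6: 0.14 × 0.06 = 0.0084
  Transmitter T4: 0.32 × 0.068 = 0.02176
  Transmitter T1: 0.1 × 0.05 = 0.005
  Transmitter T5: 0.27 × 0.03 = 0.0081
Sum = 0.05023.
P(Transmitter T2 | pilot) = 0.00697/0.05023 ≈ 0.139
P(Transmitter T6 | pilot) = 0.0084/0.05023 ≈ 0.167
P(Transmitter T4 | pilot) = 0.02176/0.05023 ≈ 0.433
P(Transmitter T1 | pilot) = 0.005/0.05023 ≈ 0.100
P(Transmitter T5 | pilot) = 0.0081/0.05023 ≈ 0.161

Transmitter T2 0.139, Transmitter T6 0.167, Transmitter T4 0.433, Transmitter T1 0.100, Transmitter T5 0.161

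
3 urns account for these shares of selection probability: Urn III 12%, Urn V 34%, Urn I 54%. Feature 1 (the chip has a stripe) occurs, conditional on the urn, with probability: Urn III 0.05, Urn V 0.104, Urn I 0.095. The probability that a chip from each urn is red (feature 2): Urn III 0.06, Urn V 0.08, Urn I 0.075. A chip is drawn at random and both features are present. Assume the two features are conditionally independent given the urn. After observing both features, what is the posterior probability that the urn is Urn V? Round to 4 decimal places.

By Bayes' rule, posterior ∝ prior × likelihood:
  Urn III: 0.12 × 0.05 × 0.06 = 0.00036
  Urn V: 0.34 × 0.104 × 0.08 = 0.0028288
  Urn I: 0.54 × 0.095 × 0.075 = 0.0038475
Sum = 0.0070363.
P(Urn V | evidence) = 0.0028288 / 0.0070363 ≈ 0.4020.

0.4020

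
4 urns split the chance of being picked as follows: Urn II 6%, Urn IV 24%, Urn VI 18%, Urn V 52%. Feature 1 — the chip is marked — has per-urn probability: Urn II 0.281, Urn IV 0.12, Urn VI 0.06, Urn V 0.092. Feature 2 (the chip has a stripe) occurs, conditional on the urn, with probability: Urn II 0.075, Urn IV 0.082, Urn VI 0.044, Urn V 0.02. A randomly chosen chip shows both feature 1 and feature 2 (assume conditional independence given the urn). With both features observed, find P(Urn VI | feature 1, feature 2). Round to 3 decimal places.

0.094

Compute prior × likelihood for every hypothesis:
  Urn II: 0.06 × 0.281 × 0.075 = 0.0012645
  Urn IV: 0.24 × 0.12 × 0.082 = 0.0023616
  Urn VI: 0.18 × 0.06 × 0.044 = 0.0004752
  Urn V: 0.52 × 0.092 × 0.02 = 0.0009568
Sum = 0.0050581.
P(Urn VI | evidence) = 0.0004752 / 0.0050581 ≈ 0.094.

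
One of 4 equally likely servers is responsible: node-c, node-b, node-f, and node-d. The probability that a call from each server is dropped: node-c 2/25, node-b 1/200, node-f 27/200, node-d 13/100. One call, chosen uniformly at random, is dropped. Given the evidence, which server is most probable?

With a uniform prior (1/4 each), posterior ∝ likelihood:
  node-c: 0.08
  node-b: 0.005
  node-f: 0.135
  node-d: 0.13
Total = 0.35.
Largest term belongs to node-f, so node-f is most probable.

node-f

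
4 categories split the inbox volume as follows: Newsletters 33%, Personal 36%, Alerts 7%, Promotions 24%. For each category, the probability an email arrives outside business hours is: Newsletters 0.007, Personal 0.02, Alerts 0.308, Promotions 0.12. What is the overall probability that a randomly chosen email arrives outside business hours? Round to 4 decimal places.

0.0599

Compute prior × likelihood for every hypothesis:
  Newsletters: 0.33 × 0.007 = 0.00231
  Personal: 0.36 × 0.02 = 0.0072
  Alerts: 0.07 × 0.308 = 0.02156
  Promotions: 0.24 × 0.12 = 0.0288
P(off-hours) = 0.00231 + 0.0072 + 0.02156 + 0.0288 = 0.05987 → 0.0599.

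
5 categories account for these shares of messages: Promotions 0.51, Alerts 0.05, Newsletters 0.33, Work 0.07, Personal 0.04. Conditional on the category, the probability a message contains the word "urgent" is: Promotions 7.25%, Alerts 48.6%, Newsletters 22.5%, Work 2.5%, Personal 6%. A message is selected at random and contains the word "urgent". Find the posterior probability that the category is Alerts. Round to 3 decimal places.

0.174

By Bayes' rule, posterior ∝ prior × likelihood:
  Promotions: 0.51 × 0.0725 = 0.036975
  Alerts: 0.05 × 0.486 = 0.0243
  Newsletters: 0.33 × 0.225 = 0.07425
  Work: 0.07 × 0.025 = 0.00175
  Personal: 0.04 × 0.06 = 0.0024
Total = 0.139675.
P(Alerts | evidence) = 0.0243 / 0.139675 ≈ 0.174.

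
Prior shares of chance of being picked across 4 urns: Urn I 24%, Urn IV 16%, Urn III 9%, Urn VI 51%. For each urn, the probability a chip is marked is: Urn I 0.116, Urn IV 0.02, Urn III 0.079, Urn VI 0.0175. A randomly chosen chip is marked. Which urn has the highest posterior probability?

Urn I

Compute prior × likelihood for every hypothesis:
  Urn I: 0.24 × 0.116 = 0.02784
  Urn IV: 0.16 × 0.02 = 0.0032
  Urn III: 0.09 × 0.079 = 0.00711
  Urn VI: 0.51 × 0.0175 = 0.008925
Normalizing constant = 0.047075.
Largest term belongs to Urn I, so Urn I is most probable.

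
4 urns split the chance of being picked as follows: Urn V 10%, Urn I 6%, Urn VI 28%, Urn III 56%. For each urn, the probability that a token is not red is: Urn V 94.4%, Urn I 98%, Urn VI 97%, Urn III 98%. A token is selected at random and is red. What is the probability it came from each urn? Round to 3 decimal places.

Urn V 0.212, Urn I 0.045, Urn VI 0.318, Urn III 0.424

Taking complements, P(red | each) = Urn V 0.056, Urn I 0.02, Urn VI 0.03, Urn III 0.02.
Prior × likelihood for each hypothesis:
  Urn V: 0.1 × 0.056 = 0.0056
  Urn I: 0.06 × 0.02 = 0.0012
  Urn VI: 0.28 × 0.03 = 0.0084
  Urn III: 0.56 × 0.02 = 0.0112
Sum = 0.0264.
P(Urn V | red) = 0.0056/0.0264 ≈ 0.212
P(Urn I | red) = 0.0012/0.0264 ≈ 0.045
P(Urn VI | red) = 0.0084/0.0264 ≈ 0.318
P(Urn III | red) = 0.0112/0.0264 ≈ 0.424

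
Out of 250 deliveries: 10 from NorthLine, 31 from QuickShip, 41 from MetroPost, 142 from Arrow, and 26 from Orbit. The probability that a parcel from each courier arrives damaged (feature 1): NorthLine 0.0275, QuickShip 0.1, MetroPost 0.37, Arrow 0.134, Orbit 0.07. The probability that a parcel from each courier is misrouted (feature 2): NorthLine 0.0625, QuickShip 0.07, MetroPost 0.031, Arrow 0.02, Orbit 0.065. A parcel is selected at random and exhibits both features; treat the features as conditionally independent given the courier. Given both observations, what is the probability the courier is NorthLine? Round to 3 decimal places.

0.014

Prior × likelihood for each hypothesis:
  NorthLine: 0.04 × 0.0275 × 0.0625 = 0.00006875
  QuickShip: 0.124 × 0.1 × 0.07 = 0.000868
  MetroPost: 0.164 × 0.37 × 0.031 = 0.00188108
  Arrow: 0.568 × 0.134 × 0.02 = 0.00152224
  Orbit: 0.104 × 0.07 × 0.065 = 0.0004732
Sum = 0.00481327.
P(NorthLine | evidence) = 0.00006875 / 0.00481327 ≈ 0.014.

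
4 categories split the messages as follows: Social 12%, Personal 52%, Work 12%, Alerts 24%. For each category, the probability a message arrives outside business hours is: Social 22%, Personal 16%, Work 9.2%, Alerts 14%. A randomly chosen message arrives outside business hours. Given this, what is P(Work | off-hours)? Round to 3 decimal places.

0.072

Compute prior × likelihood for every hypothesis:
  Social: 0.12 × 0.22 = 0.0264
  Personal: 0.52 × 0.16 = 0.0832
  Work: 0.12 × 0.092 = 0.01104
  Alerts: 0.24 × 0.14 = 0.0336
Normalizing constant = 0.15424.
P(Work | evidence) = 0.01104 / 0.15424 ≈ 0.072.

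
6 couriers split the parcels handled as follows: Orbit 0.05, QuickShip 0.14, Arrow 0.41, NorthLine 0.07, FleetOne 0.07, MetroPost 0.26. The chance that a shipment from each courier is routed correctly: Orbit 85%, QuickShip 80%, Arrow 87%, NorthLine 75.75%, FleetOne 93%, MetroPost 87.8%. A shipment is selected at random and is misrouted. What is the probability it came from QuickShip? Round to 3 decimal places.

Taking complements, P(misrouted | each) = Orbit 0.15, QuickShip 0.2, Arrow 0.13, NorthLine 0.2425, FleetOne 0.07, MetroPost 0.122.
Unnormalized posteriors (prior × likelihood):
  Orbit: 0.05 × 0.15 = 0.0075
  QuickShip: 0.14 × 0.2 = 0.028
  Arrow: 0.41 × 0.13 = 0.0533
  NorthLine: 0.07 × 0.2425 = 0.016975
  FleetOne: 0.07 × 0.07 = 0.0049
  MetroPost: 0.26 × 0.122 = 0.03172
Total = 0.142395.
P(QuickShip | evidence) = 0.028 / 0.142395 ≈ 0.197.

0.197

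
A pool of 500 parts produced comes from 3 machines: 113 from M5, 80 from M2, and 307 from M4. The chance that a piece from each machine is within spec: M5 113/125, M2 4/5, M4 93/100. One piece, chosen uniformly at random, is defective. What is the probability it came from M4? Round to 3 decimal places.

Taking complements, P(defective | each) = M5 0.096, M2 0.2, M4 0.07.
Prior × likelihood for each hypothesis:
  M5: 0.226 × 0.096 = 0.021696
  M2: 0.16 × 0.2 = 0.032
  M4: 0.614 × 0.07 = 0.04298
Normalizing constant = 0.096676.
P(M4 | evidence) = 0.04298 / 0.096676 ≈ 0.445.

0.445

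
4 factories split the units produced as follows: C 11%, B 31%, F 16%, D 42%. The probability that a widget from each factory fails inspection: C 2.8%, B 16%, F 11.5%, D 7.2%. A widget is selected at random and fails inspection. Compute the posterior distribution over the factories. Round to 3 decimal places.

C 0.030, B 0.490, F 0.182, D 0.298

Compute prior × likelihood for every hypothesis:
  C: 0.11 × 0.028 = 0.00308
  B: 0.31 × 0.16 = 0.0496
  F: 0.16 × 0.115 = 0.0184
  D: 0.42 × 0.072 = 0.03024
Total = 0.10132.
P(C | nonconforming) = 0.00308/0.10132 ≈ 0.030
P(B | nonconforming) = 0.0496/0.10132 ≈ 0.490
P(F | nonconforming) = 0.0184/0.10132 ≈ 0.182
P(D | nonconforming) = 0.03024/0.10132 ≈ 0.298
(Check: 0.030+0.490+0.182+0.298 = 1.000.)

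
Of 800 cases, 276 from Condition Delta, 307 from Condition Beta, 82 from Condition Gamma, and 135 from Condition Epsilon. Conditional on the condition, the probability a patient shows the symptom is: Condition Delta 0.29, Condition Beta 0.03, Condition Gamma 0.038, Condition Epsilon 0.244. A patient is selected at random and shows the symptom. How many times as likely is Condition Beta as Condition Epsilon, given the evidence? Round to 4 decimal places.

Unnormalized posteriors (prior × likelihood):
  Condition Delta: 0.345 × 0.29 = 0.10005
  Condition Beta: 0.38375 × 0.03 = 0.0115125
  Condition Gamma: 0.1025 × 0.038 = 0.003895
  Condition Epsilon: 0.16875 × 0.244 = 0.041175
Total = 0.1566325.
The ratio is 0.0115125 / 0.041175 (the normalizer cancels) = 0.2796.

0.2796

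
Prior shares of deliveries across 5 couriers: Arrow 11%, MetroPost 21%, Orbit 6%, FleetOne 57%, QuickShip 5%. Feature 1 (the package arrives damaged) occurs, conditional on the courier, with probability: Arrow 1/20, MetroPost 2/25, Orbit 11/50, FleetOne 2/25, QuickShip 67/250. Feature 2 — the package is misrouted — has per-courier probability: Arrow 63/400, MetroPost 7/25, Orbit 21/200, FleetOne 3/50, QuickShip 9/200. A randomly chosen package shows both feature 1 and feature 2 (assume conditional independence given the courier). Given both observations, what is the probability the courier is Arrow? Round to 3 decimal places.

Prior × likelihood for each hypothesis:
  Arrow: 0.11 × 0.05 × 0.1575 = 0.00086625
  MetroPost: 0.21 × 0.08 × 0.28 = 0.004704
  Orbit: 0.06 × 0.22 × 0.105 = 0.001386
  FleetOne: 0.57 × 0.08 × 0.06 = 0.002736
  QuickShip: 0.05 × 0.268 × 0.045 = 0.000603
Total = 0.01029525.
P(Arrow | evidence) = 0.00086625 / 0.01029525 ≈ 0.084.

0.084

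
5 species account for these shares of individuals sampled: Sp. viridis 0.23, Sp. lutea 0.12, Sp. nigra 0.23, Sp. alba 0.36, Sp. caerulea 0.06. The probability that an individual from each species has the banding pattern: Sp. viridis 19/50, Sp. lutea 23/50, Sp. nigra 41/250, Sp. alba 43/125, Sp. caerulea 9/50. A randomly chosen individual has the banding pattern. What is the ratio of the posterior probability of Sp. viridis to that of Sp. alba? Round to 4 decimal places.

Unnormalized posteriors (prior × likelihood):
  Sp. viridis: 0.23 × 0.38 = 0.0874
  Sp. lutea: 0.12 × 0.46 = 0.0552
  Sp. nigra: 0.23 × 0.164 = 0.03772
  Sp. alba: 0.36 × 0.344 = 0.12384
  Sp. caerulea: 0.06 × 0.18 = 0.0108
Normalizing constant = 0.31496.
The ratio is 0.0874 / 0.12384 (the normalizer cancels) = 0.7057.

0.7057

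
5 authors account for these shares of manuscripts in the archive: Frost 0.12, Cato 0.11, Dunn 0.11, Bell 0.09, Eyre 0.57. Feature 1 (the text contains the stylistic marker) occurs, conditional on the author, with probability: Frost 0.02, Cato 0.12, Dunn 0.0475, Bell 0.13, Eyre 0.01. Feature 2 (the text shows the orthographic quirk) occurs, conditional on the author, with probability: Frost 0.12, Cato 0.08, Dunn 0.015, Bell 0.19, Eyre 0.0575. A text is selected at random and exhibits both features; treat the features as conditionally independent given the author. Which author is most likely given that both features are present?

Bell

By Bayes' rule, posterior ∝ prior × likelihood:
  Frost: 0.12 × 0.02 × 0.12 = 0.000288
  Cato: 0.11 × 0.12 × 0.08 = 0.001056
  Dunn: 0.11 × 0.0475 × 0.015 = 0.000078375
  Bell: 0.09 × 0.13 × 0.19 = 0.002223
  Eyre: 0.57 × 0.01 × 0.0575 = 0.00032775
Normalizing constant = 0.003973125.
Largest term belongs to Bell, so Bell is most probable.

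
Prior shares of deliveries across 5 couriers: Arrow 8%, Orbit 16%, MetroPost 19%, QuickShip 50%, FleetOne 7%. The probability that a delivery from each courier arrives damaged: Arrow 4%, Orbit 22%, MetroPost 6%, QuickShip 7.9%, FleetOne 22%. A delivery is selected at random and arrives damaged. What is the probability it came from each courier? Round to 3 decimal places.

Unnormalized posteriors (prior × likelihood):
  Arrow: 0.08 × 0.04 = 0.0032
  Orbit: 0.16 × 0.22 = 0.0352
  MetroPost: 0.19 × 0.06 = 0.0114
  QuickShip: 0.5 × 0.079 = 0.0395
  FleetOne: 0.07 × 0.22 = 0.0154
Total = 0.1047.
P(Arrow | damaged) = 0.0032/0.1047 ≈ 0.031
P(Orbit | damaged) = 0.0352/0.1047 ≈ 0.336
P(MetroPost | damaged) = 0.0114/0.1047 ≈ 0.109
P(QuickShip | damaged) = 0.0395/0.1047 ≈ 0.377
P(FleetOne | damaged) = 0.0154/0.1047 ≈ 0.147

Arrow 0.031, Orbit 0.336, MetroPost 0.109, QuickShip 0.377, FleetOne 0.147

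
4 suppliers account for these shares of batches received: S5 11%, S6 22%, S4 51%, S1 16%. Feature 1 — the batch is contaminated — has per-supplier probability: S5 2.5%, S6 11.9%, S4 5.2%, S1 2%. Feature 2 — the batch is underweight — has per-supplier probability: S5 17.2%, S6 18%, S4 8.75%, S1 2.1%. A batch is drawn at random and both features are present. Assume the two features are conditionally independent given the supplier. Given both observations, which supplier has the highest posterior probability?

By Bayes' rule, posterior ∝ prior × likelihood:
  S5: 0.11 × 0.025 × 0.172 = 0.000473
  S6: 0.22 × 0.119 × 0.18 = 0.0047124
  S4: 0.51 × 0.052 × 0.0875 = 0.0023205
  S1: 0.16 × 0.02 × 0.021 = 0.0000672
Normalizing constant = 0.0075731.
Largest term belongs to S6, so S6 is most probable.

S6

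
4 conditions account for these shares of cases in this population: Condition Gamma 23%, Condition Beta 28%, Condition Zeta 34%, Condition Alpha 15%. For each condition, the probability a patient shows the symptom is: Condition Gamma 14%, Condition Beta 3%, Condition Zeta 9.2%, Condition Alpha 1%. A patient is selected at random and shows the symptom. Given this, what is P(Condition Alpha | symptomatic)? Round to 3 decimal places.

Unnormalized posteriors (prior × likelihood):
  Condition Gamma: 0.23 × 0.14 = 0.0322
  Condition Beta: 0.28 × 0.03 = 0.0084
  Condition Zeta: 0.34 × 0.092 = 0.03128
  Condition Alpha: 0.15 × 0.01 = 0.0015
Normalizing constant = 0.07338.
P(Condition Alpha | evidence) = 0.0015 / 0.07338 ≈ 0.020.

0.020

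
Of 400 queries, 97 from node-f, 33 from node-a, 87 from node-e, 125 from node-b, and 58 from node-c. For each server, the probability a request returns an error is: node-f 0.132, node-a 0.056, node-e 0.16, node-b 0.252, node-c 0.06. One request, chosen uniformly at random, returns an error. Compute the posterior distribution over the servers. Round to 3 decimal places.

node-f 0.201, node-a 0.029, node-e 0.219, node-b 0.496, node-c 0.055

Unnormalized posteriors (prior × likelihood):
  node-f: 0.2425 × 0.132 = 0.03201
  node-a: 0.0825 × 0.056 = 0.00462
  node-e: 0.2175 × 0.16 = 0.0348
  node-b: 0.3125 × 0.252 = 0.07875
  node-c: 0.145 × 0.06 = 0.0087
Normalizing constant = 0.15888.
P(node-f | error) = 0.03201/0.15888 ≈ 0.201
P(node-a | error) = 0.00462/0.15888 ≈ 0.029
P(node-e | error) = 0.0348/0.15888 ≈ 0.219
P(node-b | error) = 0.07875/0.15888 ≈ 0.496
P(node-c | error) = 0.0087/0.15888 ≈ 0.055
(Check: 0.201+0.029+0.219+0.496+0.055 = 1.000.)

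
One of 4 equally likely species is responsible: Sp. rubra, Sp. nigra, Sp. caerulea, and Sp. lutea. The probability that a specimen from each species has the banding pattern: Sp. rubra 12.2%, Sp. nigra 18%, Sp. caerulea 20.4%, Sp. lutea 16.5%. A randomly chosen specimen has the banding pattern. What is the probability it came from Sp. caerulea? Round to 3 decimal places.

Since the prior is uniform, the posterior is proportional to the likelihood:
  Sp. rubra: 0.122
  Sp. nigra: 0.18
  Sp. caerulea: 0.204
  Sp. lutea: 0.165
Sum = 0.671.
P(Sp. caerulea | evidence) = 0.204 / 0.671 ≈ 0.304.

0.304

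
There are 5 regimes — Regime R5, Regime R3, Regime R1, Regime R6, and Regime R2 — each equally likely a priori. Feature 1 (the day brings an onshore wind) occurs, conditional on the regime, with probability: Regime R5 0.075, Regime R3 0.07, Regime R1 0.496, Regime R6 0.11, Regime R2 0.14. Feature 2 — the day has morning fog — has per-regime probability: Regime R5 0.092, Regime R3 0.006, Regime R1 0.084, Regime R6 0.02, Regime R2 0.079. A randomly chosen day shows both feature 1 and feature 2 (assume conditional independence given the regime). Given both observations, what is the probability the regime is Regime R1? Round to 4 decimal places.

With a uniform prior (1/5 each), posterior ∝ likelihood:
  Regime R5: 0.075 × 0.092 = 0.0069
  Regime R3: 0.07 × 0.006 = 0.00042
  Regime R1: 0.496 × 0.084 = 0.041664
  Regime R6: 0.11 × 0.02 = 0.0022
  Regime R2: 0.14 × 0.079 = 0.01106
Total = 0.062244.
P(Regime R1 | evidence) = 0.041664 / 0.062244 ≈ 0.6694.

0.6694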